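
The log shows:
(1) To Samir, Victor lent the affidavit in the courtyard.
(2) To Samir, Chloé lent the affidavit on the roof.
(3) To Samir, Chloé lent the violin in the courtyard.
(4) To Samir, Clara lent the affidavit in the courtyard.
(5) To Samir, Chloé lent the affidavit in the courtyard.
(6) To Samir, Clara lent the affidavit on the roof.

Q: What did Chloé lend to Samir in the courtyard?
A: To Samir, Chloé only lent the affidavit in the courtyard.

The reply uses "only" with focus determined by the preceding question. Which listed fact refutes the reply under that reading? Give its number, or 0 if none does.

Answering "What did ...?" puts focus on the thing — here, "the affidavit".
"Only" then excludes alternative things while the background — Chloé as agent and Samir as recipient and in the courtyard as setting — is held fixed.
Fact (3) keeps Chloé as agent and Samir as recipient and in the courtyard as setting but has thing = the violin; that refutes the reply.
(Fact (2) would refute a reading with focus on the setting — but that is not what the question asks.)

3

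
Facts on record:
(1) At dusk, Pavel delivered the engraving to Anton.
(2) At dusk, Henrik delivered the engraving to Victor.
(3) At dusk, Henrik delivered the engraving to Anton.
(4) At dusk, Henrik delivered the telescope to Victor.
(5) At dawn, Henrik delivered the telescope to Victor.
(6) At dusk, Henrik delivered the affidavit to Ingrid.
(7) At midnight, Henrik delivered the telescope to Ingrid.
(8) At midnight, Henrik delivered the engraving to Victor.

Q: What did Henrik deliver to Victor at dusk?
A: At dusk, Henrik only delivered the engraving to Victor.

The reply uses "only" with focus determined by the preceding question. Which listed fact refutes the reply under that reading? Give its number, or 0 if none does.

The question "What did ...?" targets the thing, so in the reply the focus falls on "the engraving".
So "only" ranges over things; the rest (Henrik as agent and Victor as recipient and at dusk as setting) is presupposed.
Fact (4) keeps Henrik as agent and Victor as recipient and at dusk as setting but has thing = the telescope; that refutes the reply.
(Fact (3) would refute a reading with focus on the recipient — but that is not what the question asks.)

4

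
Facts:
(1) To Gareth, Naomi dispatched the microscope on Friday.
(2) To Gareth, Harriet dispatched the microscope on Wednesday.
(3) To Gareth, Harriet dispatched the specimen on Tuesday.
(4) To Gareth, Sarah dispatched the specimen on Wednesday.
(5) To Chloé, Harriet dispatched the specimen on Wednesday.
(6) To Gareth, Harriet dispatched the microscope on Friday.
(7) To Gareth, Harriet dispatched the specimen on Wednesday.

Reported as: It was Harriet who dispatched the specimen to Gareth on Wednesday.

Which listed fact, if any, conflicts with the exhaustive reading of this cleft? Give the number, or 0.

Focus of the cleft: "Harriet" (the agent). Presupposed background: the specimen as thing and Gareth as recipient and on Wednesday as setting.
Exhaustivity: Harriet is the only agent satisfying that background.
But fact (4) also has the specimen as thing and Gareth as recipient and on Wednesday as setting, with agent = Sarah — so the exhaustive reading fails.

4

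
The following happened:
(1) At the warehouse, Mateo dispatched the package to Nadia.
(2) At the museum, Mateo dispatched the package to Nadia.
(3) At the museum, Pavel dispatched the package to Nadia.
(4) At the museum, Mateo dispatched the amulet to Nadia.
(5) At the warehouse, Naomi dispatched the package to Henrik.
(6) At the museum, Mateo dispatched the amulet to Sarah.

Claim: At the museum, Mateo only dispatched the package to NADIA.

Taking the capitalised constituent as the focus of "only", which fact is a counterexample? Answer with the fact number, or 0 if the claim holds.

Focus (in capitals) is "Nadia" — the recipient. "Only" excludes alternative recipients while holding fixed same agent, thing, setting (Mateo / the package / at the museum).
No fact matches same agent, thing, setting (Mateo / the package / at the museum) with a different recipient — every other fact differs on at least one backgrounded slot. So no fact refutes it.

0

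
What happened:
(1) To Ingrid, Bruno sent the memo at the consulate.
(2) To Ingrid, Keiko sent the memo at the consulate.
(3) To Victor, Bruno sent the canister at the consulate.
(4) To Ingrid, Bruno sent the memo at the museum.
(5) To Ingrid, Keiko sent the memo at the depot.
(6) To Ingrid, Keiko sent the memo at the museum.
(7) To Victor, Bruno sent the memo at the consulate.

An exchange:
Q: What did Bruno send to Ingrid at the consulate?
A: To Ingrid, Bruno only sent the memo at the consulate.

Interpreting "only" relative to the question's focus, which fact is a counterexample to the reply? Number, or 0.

0

The question "What did ...?" targets the thing, so in the reply the focus falls on "the memo".
"Only" then excludes alternative things while the background — agent = Bruno, recipient = Ingrid, setting = at the consulate — is held fixed.
No listed fact shares that background with another thing. Nothing contradicts the reply.
(Fact (7) would refute a reading with focus on the recipient — but that is not what the question asks.)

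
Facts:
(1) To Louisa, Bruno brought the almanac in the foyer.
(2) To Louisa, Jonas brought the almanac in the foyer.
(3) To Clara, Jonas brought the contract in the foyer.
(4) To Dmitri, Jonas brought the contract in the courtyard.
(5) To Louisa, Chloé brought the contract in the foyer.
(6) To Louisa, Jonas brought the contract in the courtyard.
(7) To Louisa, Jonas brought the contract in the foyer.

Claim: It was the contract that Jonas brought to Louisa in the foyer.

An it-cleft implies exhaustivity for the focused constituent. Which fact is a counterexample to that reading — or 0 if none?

2

Focus of the cleft: "the contract" (the thing). Presupposed background: agent = Jonas, recipient = Louisa, setting = in the foyer.
The exhaustive reading says no other thing fits that background.
But fact (2) also has agent = Jonas, recipient = Louisa, setting = in the foyer, with thing = the almanac — so the exhaustive reading fails.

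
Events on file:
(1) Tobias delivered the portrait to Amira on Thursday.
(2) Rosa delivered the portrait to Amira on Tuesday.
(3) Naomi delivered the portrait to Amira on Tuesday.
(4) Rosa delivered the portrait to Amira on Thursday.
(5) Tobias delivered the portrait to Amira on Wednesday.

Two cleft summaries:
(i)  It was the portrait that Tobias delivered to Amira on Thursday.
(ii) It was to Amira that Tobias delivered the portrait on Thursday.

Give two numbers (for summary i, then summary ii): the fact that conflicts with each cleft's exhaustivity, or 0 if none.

Summary (i) focuses "the portrait" (the thing); background agent = Tobias, recipient = Amira, setting = on Thursday. No fact matches that background with a different thing, so 0.
Summary (ii) focuses "Amira" (the recipient); background agent = Tobias, thing = the portrait, setting = on Thursday. No fact matches that background with a different recipient, so 0.

0, 0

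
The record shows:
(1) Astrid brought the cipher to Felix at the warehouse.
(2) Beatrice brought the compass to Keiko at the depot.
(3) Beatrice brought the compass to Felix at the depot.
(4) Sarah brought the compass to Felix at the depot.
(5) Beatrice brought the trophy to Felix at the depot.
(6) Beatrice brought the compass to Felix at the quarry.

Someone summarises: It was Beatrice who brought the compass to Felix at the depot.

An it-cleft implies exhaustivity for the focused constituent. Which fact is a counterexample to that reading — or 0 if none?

4

The cleft puts "Beatrice" in focus and presupposes the open proposition with the compass as thing and Felix as recipient and at the depot as setting.
Exhaustivity: Beatrice is the only agent satisfying that background.
But fact (4) also has the compass as thing and Felix as recipient and at the depot as setting, with agent = Sarah — so the exhaustive reading fails.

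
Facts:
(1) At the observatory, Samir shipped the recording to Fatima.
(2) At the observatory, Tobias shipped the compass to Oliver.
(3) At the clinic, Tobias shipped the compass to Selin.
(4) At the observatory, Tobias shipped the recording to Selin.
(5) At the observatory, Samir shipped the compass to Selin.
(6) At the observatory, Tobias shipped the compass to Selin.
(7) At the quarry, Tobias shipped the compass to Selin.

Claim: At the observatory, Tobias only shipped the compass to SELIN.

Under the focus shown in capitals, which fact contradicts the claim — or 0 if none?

The capitals mark "Selin" as focus. So "only" rules out other recipients, with the rest (Tobias as agent and the compass as thing and at the observatory as setting) as background.
Fact (2) shares the background but differs in recipient (Oliver) — a counterexample.

2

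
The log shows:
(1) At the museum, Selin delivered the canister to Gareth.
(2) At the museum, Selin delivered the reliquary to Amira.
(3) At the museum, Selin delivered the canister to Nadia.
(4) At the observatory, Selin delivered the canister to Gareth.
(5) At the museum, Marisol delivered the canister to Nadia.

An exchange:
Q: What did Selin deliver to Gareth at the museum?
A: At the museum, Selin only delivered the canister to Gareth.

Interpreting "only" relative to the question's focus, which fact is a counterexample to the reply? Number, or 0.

0

Answering "What did ...?" puts focus on the thing — here, "the canister".
"Only" then excludes alternative things while the background — same agent, recipient, setting (Selin / Gareth / at the museum) — is held fixed.
No fact keeps same agent, recipient, setting (Selin / Gareth / at the museum) while changing the thing; every other fact differs on something backgrounded. The reply stands.
(Fact (4) would refute a reading with focus on the setting — but that is not what the question asks.)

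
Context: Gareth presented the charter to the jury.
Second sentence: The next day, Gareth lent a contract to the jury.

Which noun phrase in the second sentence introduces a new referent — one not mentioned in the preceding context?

a contract

"Gareth" and "the jury" in the second sentence are given — already mentioned in the context.
"a contract" has no antecedent in the context; it is discourse-new (the indefinite article also signals a new referent).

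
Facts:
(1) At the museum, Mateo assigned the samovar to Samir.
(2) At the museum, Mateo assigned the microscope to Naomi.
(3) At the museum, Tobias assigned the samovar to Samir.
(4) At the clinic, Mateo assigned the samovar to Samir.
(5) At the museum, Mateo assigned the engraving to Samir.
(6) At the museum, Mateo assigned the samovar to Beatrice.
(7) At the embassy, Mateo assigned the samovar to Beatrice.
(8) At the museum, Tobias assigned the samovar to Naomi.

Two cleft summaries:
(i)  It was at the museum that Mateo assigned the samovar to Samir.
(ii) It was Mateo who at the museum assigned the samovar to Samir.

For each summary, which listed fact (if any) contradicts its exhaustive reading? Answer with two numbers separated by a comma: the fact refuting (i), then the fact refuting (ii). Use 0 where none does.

4, 3

(i): focus "at the museum". Looking for Mateo as agent and the samovar as thing and Samir as recipient with some other setting — fact (4) has at the clinic there. Refuted.
(ii): focus "Mateo". Looking for the samovar as thing and Samir as recipient and at the museum as setting with some other agent — fact (3) has Tobias there. Refuted.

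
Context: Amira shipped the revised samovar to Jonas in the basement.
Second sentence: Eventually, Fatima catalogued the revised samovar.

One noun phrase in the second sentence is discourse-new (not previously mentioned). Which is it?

"the revised samovar" in the second sentence is given — already mentioned in the context.
"Fatima" has no antecedent in the context; it is discourse-new.

Fatima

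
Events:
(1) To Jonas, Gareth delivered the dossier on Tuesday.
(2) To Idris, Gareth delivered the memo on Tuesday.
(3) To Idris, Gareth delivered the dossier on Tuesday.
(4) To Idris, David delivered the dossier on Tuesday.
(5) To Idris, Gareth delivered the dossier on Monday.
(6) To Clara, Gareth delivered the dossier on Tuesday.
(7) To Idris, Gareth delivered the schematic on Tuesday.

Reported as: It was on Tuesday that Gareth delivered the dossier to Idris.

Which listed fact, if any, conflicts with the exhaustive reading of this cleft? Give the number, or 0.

Focus of the cleft: "on Tuesday" (the setting). Presupposed background: agent = Gareth, thing = the dossier, recipient = Idris.
The exhaustive reading says no other setting fits that background.
Fact (5) shares the background but with setting = on Monday; exhaustivity is violated.

5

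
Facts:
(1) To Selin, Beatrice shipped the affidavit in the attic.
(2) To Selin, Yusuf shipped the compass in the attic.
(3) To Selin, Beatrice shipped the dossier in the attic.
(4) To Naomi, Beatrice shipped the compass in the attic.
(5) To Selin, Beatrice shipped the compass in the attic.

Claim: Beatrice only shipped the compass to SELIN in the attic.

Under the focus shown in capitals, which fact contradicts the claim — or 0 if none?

Focus (in capitals) is "Selin" — the recipient. "Only" excludes alternative recipients while holding fixed Beatrice as agent and the compass as thing and in the attic as setting.
Fact (4) matches on Beatrice as agent and the compass as thing and in the attic as setting, but has recipient = Naomi instead. That refutes the claim.

4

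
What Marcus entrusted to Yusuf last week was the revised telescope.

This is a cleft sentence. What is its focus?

the revised telescope

In a pseudo-cleft "What ... was X", the post-copular constituent X is the focus.
Here the focus is "the revised telescope". The backgrounded (presupposed) material includes "Marcus", "to Yusuf" and "last week".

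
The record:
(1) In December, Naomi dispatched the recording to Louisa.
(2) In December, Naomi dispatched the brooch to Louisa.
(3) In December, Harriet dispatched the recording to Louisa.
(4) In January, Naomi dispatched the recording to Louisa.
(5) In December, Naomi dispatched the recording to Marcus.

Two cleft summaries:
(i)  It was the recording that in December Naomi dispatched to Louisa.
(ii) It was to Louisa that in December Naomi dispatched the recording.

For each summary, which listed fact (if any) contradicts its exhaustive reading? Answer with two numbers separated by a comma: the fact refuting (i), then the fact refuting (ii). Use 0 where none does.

Summary (i) focuses "the recording" (the thing); background same agent, recipient, setting (Naomi / Louisa / in December). Fact (2) matches that background with thing = the brooch — refutes (i).
Summary (ii) focuses "Louisa" (the recipient); background same agent, thing, setting (Naomi / the recording / in December). Fact (5) matches that background with recipient = Marcus — refutes (ii).

2, 5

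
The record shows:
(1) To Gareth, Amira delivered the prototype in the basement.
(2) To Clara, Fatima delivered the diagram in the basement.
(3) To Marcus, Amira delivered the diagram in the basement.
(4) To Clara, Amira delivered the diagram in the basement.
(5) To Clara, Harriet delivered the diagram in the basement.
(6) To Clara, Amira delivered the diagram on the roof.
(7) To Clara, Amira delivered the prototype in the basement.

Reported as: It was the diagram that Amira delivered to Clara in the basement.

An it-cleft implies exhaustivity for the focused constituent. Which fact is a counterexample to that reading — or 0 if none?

7

The cleft puts "the diagram" in focus and presupposes the open proposition with Amira as agent and Clara as recipient and in the basement as setting.
Exhaustivity: the diagram is the only thing satisfying that background.
Fact (7) shares the background but with thing = the prototype; exhaustivity is violated.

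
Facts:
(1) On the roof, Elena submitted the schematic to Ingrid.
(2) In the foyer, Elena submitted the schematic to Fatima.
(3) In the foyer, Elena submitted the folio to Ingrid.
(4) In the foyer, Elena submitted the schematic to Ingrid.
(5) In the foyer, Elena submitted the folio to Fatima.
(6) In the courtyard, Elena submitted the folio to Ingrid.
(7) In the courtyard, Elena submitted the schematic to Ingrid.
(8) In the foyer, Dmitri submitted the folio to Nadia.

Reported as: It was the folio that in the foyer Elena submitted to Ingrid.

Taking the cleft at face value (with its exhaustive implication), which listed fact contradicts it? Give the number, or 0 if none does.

4

The cleft puts "the folio" in focus and presupposes the open proposition with same agent, recipient, setting (Elena / Ingrid / in the foyer).
Exhaustivity: the folio is the only thing satisfying that background.
Fact (4) shares the background but with thing = the schematic; exhaustivity is violated.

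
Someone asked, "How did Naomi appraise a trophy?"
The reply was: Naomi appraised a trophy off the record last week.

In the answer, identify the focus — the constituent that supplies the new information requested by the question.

The wh-word "how" asks about the manner.
In the answer, "Naomi" and "a trophy" are given — repeated from the question.
"last week" is also new, but it specifies the time, which is not what the question asks about — so it is not the focus.
The constituent filling the manner gap is "off the record"; that is the focus.

off the record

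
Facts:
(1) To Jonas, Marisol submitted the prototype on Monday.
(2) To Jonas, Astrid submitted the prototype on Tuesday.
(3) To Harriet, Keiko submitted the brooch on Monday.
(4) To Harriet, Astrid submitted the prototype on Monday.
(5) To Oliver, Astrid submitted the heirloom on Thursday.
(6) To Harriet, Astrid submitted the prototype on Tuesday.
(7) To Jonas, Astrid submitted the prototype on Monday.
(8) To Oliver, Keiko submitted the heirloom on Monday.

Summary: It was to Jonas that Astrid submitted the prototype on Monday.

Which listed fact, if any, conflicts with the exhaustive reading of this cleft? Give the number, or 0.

The cleft puts "Jonas" in focus and presupposes the open proposition with same agent, thing, setting (Astrid / the prototype / on Monday).
Exhaustivity: Jonas is the only recipient satisfying that background.
Fact (4) shares the background but with recipient = Harriet; exhaustivity is violated.

4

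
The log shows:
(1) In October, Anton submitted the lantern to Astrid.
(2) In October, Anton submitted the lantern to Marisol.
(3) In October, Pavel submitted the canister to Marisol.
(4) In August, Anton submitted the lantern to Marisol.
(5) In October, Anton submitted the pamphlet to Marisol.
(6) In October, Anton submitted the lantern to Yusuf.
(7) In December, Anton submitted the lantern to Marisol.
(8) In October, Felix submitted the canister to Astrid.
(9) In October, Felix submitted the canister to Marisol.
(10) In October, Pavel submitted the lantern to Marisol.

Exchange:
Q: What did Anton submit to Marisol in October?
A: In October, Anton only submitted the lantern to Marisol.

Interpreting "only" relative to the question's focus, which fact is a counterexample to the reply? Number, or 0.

The question "What did ...?" targets the thing, so in the reply the focus falls on "the lantern".
"Only" then excludes alternative things while the background — Anton as agent and Marisol as recipient and in October as setting — is held fixed.
Fact (5) keeps Anton as agent and Marisol as recipient and in October as setting but has thing = the pamphlet; that refutes the reply.
(Fact (4) would refute a reading with focus on the setting — but that is not what the question asks.)

5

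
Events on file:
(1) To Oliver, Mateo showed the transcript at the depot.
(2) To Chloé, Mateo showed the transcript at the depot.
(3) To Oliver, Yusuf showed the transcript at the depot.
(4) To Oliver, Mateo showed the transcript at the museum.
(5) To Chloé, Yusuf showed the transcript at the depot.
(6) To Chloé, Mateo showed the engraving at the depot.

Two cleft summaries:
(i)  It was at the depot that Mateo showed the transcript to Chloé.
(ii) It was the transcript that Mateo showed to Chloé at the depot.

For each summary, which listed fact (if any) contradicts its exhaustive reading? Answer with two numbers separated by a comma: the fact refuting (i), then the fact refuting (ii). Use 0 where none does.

(i): focus "at the depot". No fact shares Mateo as agent and the transcript as thing and Chloé as recipient with a different setting. 0.
(ii): focus "the transcript". Looking for Mateo as agent and Chloé as recipient and at the depot as setting with some other thing — fact (6) has the engraving there. Refuted.

0, 6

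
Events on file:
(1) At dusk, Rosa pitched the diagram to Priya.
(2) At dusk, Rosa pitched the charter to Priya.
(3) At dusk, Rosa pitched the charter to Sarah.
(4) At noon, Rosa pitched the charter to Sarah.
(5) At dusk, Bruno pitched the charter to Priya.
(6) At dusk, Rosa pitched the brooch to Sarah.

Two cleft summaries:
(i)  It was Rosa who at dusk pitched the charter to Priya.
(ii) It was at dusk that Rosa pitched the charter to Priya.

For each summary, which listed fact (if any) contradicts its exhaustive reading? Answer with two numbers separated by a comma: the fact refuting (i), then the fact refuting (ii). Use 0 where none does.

Summary (i) focuses "Rosa" (the agent); background thing = the charter, recipient = Priya, setting = at dusk. Fact (5) matches that background with agent = Bruno — refutes (i).
Summary (ii) focuses "at dusk" (the setting); background agent = Rosa, thing = the charter, recipient = Priya. No fact matches that background with a different setting, so 0.

5, 0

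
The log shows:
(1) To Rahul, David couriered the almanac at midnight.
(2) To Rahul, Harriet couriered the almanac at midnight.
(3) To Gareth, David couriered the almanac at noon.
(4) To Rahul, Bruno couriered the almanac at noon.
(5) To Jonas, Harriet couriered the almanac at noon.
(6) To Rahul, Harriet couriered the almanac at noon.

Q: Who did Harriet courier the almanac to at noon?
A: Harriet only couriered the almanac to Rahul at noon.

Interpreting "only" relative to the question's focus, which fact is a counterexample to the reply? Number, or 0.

The question "Who did ... to ...?" targets the recipient, so in the reply the focus falls on "Rahul".
So "only" ranges over recipients; the rest (same agent, thing, setting (Harriet / the almanac / at noon)) is presupposed.
Fact (5) shares the background with a different recipient (Jonas) — counterexample.
(Fact (2) would refute a reading with focus on the setting — but that is not what the question asks.)

5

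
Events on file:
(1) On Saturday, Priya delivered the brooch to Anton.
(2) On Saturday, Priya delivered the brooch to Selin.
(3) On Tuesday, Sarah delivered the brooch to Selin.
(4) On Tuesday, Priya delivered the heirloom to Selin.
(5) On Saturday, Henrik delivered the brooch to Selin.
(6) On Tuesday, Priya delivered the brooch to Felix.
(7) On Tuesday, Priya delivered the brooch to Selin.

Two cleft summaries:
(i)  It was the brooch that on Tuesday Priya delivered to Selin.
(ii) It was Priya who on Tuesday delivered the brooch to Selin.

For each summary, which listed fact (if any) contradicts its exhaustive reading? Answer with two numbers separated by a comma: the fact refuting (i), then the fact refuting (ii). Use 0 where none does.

4, 3

Summary (i) focuses "the brooch" (the thing); background same agent, recipient, setting (Priya / Selin / on Tuesday). Fact (4) matches that background with thing = the heirloom — refutes (i).
Summary (ii) focuses "Priya" (the agent); background same thing, recipient, setting (the brooch / Selin / on Tuesday). Fact (3) matches that background with agent = Sarah — refutes (ii).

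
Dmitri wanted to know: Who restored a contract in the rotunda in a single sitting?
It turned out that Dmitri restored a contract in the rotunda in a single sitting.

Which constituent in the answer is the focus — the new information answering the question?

Dmitri

The wh-word "who" asks about the subject (agent).
In the answer, "a contract", "in the rotunda" and "in a single sitting" are given — repeated from the question.
The constituent filling the subject (agent) gap is "Dmitri"; that is the focus and would carry nuclear stress.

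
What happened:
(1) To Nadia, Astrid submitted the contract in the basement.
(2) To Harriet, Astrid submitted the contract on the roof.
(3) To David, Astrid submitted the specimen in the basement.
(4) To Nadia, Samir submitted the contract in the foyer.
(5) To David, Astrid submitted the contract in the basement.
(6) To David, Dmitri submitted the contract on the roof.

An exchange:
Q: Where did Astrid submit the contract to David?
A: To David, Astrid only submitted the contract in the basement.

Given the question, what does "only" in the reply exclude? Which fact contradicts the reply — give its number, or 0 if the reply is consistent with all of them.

0

The question "Where did ...?" targets the setting, so in the reply the focus falls on "in the basement".
So "only" ranges over settings; the rest (agent = Astrid, thing = the contract, recipient = David) is presupposed.
No fact keeps agent = Astrid, thing = the contract, recipient = David while changing the setting; every other fact differs on something backgrounded. The reply stands.
(Fact (1) would refute a reading with focus on the recipient — but that is not what the question asks.)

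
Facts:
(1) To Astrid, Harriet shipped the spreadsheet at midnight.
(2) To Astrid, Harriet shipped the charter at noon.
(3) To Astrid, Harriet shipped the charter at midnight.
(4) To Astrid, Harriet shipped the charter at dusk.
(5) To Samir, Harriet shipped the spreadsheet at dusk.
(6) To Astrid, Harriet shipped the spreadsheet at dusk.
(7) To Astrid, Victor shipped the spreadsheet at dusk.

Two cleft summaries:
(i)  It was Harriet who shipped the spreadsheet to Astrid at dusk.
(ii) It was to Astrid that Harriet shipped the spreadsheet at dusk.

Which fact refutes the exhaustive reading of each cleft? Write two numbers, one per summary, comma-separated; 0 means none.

(i): focus "Harriet". Looking for thing = the spreadsheet, recipient = Astrid, setting = at dusk with some other agent — fact (7) has Victor there. Refuted.
(ii): focus "Astrid". Looking for agent = Harriet, thing = the spreadsheet, setting = at dusk with some other recipient — fact (5) has Samir there. Refuted.

7, 5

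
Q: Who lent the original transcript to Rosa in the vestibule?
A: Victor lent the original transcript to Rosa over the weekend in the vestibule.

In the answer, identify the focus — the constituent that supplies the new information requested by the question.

The wh-word "who" asks about the subject (agent).
In the answer, "the original transcript", "to Rosa" and "in the vestibule" are given — repeated from the question.
"over the weekend" is also new, but it specifies the time, which is not what the question asks about — so it is not the focus.
The constituent filling the subject (agent) gap is "Victor"; that is the focus.

Victor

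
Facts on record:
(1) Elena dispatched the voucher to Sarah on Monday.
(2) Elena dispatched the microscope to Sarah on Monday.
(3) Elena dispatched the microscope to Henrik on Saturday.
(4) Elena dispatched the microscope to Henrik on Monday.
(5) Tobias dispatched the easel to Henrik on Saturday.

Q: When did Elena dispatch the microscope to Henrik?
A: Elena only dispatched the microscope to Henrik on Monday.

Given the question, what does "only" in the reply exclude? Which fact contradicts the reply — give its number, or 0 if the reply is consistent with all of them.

Answering "When did ...?" puts focus on the setting — here, "on Monday".
"Only" then excludes alternative settings while the background — agent = Elena, thing = the microscope, recipient = Henrik — is held fixed.
Fact (3) shares the background with a different setting (on Saturday) — counterexample.
(Fact (2) would refute a reading with focus on the recipient — but that is not what the question asks.)

3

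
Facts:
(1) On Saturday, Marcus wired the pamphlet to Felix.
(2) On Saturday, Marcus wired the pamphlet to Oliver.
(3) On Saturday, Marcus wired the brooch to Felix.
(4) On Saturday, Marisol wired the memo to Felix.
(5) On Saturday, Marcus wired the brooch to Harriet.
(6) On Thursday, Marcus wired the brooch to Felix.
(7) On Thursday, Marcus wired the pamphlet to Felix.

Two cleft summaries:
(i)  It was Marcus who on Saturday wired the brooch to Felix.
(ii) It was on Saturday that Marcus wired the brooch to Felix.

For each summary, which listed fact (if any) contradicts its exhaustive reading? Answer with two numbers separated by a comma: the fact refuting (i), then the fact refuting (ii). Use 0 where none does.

Summary (i) focuses "Marcus" (the agent); background the brooch as thing and Felix as recipient and on Saturday as setting. No fact matches that background with a different agent, so 0.
Summary (ii) focuses "on Saturday" (the setting); background Marcus as agent and the brooch as thing and Felix as recipient. Fact (6) matches that background with setting = on Thursday — refutes (ii).

0, 6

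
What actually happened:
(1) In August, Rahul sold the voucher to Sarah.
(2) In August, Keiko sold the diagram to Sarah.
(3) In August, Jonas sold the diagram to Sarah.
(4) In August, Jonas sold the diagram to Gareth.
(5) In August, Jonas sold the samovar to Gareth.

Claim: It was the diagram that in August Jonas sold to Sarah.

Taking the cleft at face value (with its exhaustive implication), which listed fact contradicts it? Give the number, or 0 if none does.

Focus of the cleft: "the diagram" (the thing). Presupposed background: Jonas as agent and Sarah as recipient and in August as setting.
Exhaustivity: the diagram is the only thing satisfying that background.
Every other fact differs from the presupposition on some backgrounded slot, so none challenges the exhaustivity.

0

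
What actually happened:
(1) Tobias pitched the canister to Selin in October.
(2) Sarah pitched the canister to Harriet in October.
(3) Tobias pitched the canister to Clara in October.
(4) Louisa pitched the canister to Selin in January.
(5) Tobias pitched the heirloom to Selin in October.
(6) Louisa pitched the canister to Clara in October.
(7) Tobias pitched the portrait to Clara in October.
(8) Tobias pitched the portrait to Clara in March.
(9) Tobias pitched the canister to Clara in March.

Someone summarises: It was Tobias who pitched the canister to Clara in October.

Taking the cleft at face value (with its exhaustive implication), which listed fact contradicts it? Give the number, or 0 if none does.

Focus of the cleft: "Tobias" (the agent). Presupposed background: the canister as thing and Clara as recipient and in October as setting.
Exhaustivity: Tobias is the only agent satisfying that background.
But fact (6) also has the canister as thing and Clara as recipient and in October as setting, with agent = Louisa — so the exhaustive reading fails.

6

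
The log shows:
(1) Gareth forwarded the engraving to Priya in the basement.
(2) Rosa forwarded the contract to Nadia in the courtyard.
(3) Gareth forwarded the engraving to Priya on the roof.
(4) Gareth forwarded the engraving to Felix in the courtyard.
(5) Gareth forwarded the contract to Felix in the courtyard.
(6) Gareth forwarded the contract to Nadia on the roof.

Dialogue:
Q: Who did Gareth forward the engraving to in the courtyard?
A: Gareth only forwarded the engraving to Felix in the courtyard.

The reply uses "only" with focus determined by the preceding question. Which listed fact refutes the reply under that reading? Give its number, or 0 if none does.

0

The question "Who did ... to ...?" targets the recipient, so in the reply the focus falls on "Felix".
"Only" then excludes alternative recipients while the background — agent = Gareth, thing = the engraving, setting = in the courtyard — is held fixed.
No fact keeps agent = Gareth, thing = the engraving, setting = in the courtyard while changing the recipient; every other fact differs on something backgrounded. The reply stands.
(Fact (5) would refute a reading with focus on the thing — but that is not what the question asks.)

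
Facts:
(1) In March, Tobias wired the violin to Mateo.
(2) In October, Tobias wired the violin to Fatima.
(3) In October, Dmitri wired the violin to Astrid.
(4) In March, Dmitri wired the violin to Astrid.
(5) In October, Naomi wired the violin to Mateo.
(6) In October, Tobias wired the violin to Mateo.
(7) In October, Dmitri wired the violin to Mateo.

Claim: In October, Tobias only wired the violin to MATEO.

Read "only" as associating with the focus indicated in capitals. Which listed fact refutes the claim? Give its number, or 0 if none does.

2

The capitals mark "Mateo" as focus. So "only" rules out other recipients, with the rest (Tobias as agent and the violin as thing and in October as setting) as background.
Fact (2) matches on Tobias as agent and the violin as thing and in October as setting, but has recipient = Fatima instead. That refutes the claim.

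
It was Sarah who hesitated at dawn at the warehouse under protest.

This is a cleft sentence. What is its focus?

In an it-cleft "It was X that/who ...", the clefted constituent X is the focus; the that/who-clause expresses the presupposed open proposition.
Here the focus is "Sarah". The backgrounded (presupposed) material includes "under protest", "at the warehouse" and "at dawn".

Sarah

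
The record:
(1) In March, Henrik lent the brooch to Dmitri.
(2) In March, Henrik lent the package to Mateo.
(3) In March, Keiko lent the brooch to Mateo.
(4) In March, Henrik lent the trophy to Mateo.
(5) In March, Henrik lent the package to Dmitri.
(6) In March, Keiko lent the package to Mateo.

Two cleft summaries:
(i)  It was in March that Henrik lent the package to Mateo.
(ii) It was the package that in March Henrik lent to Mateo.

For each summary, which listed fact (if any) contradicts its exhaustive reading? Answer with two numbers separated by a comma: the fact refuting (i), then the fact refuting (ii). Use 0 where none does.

Summary (i) focuses "in March" (the setting); background same agent, thing, recipient (Henrik / the package / Mateo). No fact matches that background with a different setting, so 0.
Summary (ii) focuses "the package" (the thing); background same agent, recipient, setting (Henrik / Mateo / in March). Fact (4) matches that background with thing = the trophy — refutes (ii).

0, 4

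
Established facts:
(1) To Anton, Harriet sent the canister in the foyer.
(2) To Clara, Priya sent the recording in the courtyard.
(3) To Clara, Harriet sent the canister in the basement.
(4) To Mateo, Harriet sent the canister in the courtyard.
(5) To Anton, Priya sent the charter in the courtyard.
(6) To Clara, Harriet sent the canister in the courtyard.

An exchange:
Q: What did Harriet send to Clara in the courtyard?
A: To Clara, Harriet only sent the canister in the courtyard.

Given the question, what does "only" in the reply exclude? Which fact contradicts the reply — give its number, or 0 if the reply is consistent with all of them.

Answering "What did ...?" puts focus on the thing — here, "the canister".
So "only" ranges over things; the rest (Harriet as agent and Clara as recipient and in the courtyard as setting) is presupposed.
No fact keeps Harriet as agent and Clara as recipient and in the courtyard as setting while changing the thing; every other fact differs on something backgrounded. The reply stands.
(Fact (4) would refute a reading with focus on the recipient — but that is not what the question asks.)

0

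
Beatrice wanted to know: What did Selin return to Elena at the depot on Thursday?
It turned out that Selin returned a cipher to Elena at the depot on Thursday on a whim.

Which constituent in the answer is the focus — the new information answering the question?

The wh-word "what" asks about the direct object.
In the answer, "Selin", "to Elena", "at the depot" and "on Thursday" are given — repeated from the question.
"on a whim" is also new, but it specifies the manner, which is not what the question asks about — so it is not the focus.
The constituent filling the direct object gap is "a cipher"; that is the focus.

a cipher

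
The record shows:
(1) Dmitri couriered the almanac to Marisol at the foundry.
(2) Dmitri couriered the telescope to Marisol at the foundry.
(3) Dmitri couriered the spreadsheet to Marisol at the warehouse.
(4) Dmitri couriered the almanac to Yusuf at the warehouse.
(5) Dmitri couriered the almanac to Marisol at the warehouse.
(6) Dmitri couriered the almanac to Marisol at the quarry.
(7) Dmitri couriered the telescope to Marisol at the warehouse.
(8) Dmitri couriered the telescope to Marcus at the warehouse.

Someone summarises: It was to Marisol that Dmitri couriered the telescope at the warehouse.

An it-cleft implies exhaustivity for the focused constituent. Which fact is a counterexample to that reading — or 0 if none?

Focus of the cleft: "Marisol" (the recipient). Presupposed background: Dmitri as agent and the telescope as thing and at the warehouse as setting.
Exhaustivity: Marisol is the only recipient satisfying that background.
But fact (8) also has Dmitri as agent and the telescope as thing and at the warehouse as setting, with recipient = Marcus — so the exhaustive reading fails.

8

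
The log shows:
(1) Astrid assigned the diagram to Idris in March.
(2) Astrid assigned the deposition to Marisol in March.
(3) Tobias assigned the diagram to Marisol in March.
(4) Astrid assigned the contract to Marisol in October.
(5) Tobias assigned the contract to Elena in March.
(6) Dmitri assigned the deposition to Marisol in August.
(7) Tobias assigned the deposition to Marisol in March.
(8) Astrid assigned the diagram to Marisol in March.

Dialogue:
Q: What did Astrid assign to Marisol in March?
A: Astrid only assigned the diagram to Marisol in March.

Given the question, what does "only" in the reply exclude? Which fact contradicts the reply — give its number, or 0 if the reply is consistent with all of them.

2

Answering "What did ...?" puts focus on the thing — here, "the diagram".
So "only" ranges over things; the rest (same agent, recipient, setting (Astrid / Marisol / in March)) is presupposed.
Fact (2) keeps same agent, recipient, setting (Astrid / Marisol / in March) but has thing = the deposition; that refutes the reply.
(Fact (1) would refute a reading with focus on the recipient — but that is not what the question asks.)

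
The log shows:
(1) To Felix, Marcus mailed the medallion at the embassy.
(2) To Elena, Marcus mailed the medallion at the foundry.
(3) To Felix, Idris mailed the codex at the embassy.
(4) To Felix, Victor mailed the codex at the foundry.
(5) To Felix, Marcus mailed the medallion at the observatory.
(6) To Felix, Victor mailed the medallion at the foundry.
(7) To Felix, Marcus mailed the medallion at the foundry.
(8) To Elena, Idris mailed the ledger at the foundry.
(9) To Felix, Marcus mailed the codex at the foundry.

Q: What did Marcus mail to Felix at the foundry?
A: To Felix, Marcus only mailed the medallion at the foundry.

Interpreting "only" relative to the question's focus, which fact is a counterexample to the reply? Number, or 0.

Answering "What did ...?" puts focus on the thing — here, "the medallion".
"Only" then excludes alternative things while the background — agent = Marcus, recipient = Felix, setting = at the foundry — is held fixed.
Fact (9) keeps agent = Marcus, recipient = Felix, setting = at the foundry but has thing = the codex; that refutes the reply.
(Fact (1) would refute a reading with focus on the setting — but that is not what the question asks.)

9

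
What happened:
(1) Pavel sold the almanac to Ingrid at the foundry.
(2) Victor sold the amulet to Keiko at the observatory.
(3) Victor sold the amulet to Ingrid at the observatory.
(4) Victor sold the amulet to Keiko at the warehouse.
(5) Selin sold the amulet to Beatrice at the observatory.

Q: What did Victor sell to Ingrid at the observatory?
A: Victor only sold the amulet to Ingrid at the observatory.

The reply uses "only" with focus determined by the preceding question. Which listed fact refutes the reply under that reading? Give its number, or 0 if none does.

Answering "What did ...?" puts focus on the thing — here, "the amulet".
So "only" ranges over things; the rest (same agent, recipient, setting (Victor / Ingrid / at the observatory)) is presupposed.
No fact keeps same agent, recipient, setting (Victor / Ingrid / at the observatory) while changing the thing; every other fact differs on something backgrounded. The reply stands.
(Fact (2) would refute a reading with focus on the recipient — but that is not what the question asks.)

0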